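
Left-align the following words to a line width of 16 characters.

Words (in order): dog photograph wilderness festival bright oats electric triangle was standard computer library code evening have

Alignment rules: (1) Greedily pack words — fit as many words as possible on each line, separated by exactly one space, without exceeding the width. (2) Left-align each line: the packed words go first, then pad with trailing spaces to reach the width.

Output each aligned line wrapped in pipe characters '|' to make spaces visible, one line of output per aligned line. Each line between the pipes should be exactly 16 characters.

Answer: |dog photograph  |
|wilderness      |
|festival bright |
|oats electric   |
|triangle was    |
|standard        |
|computer library|
|code evening    |
|have            |

Derivation:
Line 1: ['dog', 'photograph'] (min_width=14, slack=2)
Line 2: ['wilderness'] (min_width=10, slack=6)
Line 3: ['festival', 'bright'] (min_width=15, slack=1)
Line 4: ['oats', 'electric'] (min_width=13, slack=3)
Line 5: ['triangle', 'was'] (min_width=12, slack=4)
Line 6: ['standard'] (min_width=8, slack=8)
Line 7: ['computer', 'library'] (min_width=16, slack=0)
Line 8: ['code', 'evening'] (min_width=12, slack=4)
Line 9: ['have'] (min_width=4, slack=12)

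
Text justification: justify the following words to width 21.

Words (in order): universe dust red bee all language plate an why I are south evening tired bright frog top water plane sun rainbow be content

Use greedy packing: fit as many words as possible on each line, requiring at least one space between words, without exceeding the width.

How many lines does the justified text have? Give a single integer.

Line 1: ['universe', 'dust', 'red', 'bee'] (min_width=21, slack=0)
Line 2: ['all', 'language', 'plate', 'an'] (min_width=21, slack=0)
Line 3: ['why', 'I', 'are', 'south'] (min_width=15, slack=6)
Line 4: ['evening', 'tired', 'bright'] (min_width=20, slack=1)
Line 5: ['frog', 'top', 'water', 'plane'] (min_width=20, slack=1)
Line 6: ['sun', 'rainbow', 'be'] (min_width=14, slack=7)
Line 7: ['content'] (min_width=7, slack=14)
Total lines: 7

Answer: 7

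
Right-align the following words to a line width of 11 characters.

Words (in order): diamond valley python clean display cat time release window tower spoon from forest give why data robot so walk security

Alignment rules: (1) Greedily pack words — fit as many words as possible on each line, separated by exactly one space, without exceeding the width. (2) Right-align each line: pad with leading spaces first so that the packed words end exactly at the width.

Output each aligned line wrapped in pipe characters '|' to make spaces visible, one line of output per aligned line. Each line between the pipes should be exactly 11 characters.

Answer: |    diamond|
|     valley|
|     python|
|      clean|
|display cat|
|       time|
|    release|
|     window|
|tower spoon|
|from forest|
|   give why|
| data robot|
|    so walk|
|   security|

Derivation:
Line 1: ['diamond'] (min_width=7, slack=4)
Line 2: ['valley'] (min_width=6, slack=5)
Line 3: ['python'] (min_width=6, slack=5)
Line 4: ['clean'] (min_width=5, slack=6)
Line 5: ['display', 'cat'] (min_width=11, slack=0)
Line 6: ['time'] (min_width=4, slack=7)
Line 7: ['release'] (min_width=7, slack=4)
Line 8: ['window'] (min_width=6, slack=5)
Line 9: ['tower', 'spoon'] (min_width=11, slack=0)
Line 10: ['from', 'forest'] (min_width=11, slack=0)
Line 11: ['give', 'why'] (min_width=8, slack=3)
Line 12: ['data', 'robot'] (min_width=10, slack=1)
Line 13: ['so', 'walk'] (min_width=7, slack=4)
Line 14: ['security'] (min_width=8, slack=3)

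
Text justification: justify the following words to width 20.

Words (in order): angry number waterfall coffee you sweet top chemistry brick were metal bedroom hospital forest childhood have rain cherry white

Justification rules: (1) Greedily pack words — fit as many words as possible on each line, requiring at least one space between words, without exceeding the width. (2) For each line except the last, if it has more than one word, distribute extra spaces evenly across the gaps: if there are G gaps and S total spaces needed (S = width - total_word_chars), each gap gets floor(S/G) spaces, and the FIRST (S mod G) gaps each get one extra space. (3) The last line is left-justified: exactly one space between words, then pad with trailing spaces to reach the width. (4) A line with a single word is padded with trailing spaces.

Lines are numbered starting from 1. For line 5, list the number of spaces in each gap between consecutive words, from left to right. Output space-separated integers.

Line 1: ['angry', 'number'] (min_width=12, slack=8)
Line 2: ['waterfall', 'coffee', 'you'] (min_width=20, slack=0)
Line 3: ['sweet', 'top', 'chemistry'] (min_width=19, slack=1)
Line 4: ['brick', 'were', 'metal'] (min_width=16, slack=4)
Line 5: ['bedroom', 'hospital'] (min_width=16, slack=4)
Line 6: ['forest', 'childhood'] (min_width=16, slack=4)
Line 7: ['have', 'rain', 'cherry'] (min_width=16, slack=4)
Line 8: ['white'] (min_width=5, slack=15)

Answer: 5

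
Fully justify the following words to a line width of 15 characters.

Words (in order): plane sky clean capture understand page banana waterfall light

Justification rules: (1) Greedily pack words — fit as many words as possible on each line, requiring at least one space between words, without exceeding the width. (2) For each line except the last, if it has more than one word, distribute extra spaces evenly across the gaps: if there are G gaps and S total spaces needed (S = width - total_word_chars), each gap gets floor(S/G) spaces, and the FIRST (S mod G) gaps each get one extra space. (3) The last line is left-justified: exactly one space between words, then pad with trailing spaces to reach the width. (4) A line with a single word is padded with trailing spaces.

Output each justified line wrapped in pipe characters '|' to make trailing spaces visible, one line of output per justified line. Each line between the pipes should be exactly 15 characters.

Line 1: ['plane', 'sky', 'clean'] (min_width=15, slack=0)
Line 2: ['capture'] (min_width=7, slack=8)
Line 3: ['understand', 'page'] (min_width=15, slack=0)
Line 4: ['banana'] (min_width=6, slack=9)
Line 5: ['waterfall', 'light'] (min_width=15, slack=0)

Answer: |plane sky clean|
|capture        |
|understand page|
|banana         |
|waterfall light|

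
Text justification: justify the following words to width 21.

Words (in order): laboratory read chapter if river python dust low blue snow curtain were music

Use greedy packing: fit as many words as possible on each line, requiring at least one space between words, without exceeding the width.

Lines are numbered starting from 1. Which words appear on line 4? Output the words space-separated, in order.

Line 1: ['laboratory', 'read'] (min_width=15, slack=6)
Line 2: ['chapter', 'if', 'river'] (min_width=16, slack=5)
Line 3: ['python', 'dust', 'low', 'blue'] (min_width=20, slack=1)
Line 4: ['snow', 'curtain', 'were'] (min_width=17, slack=4)
Line 5: ['music'] (min_width=5, slack=16)

Answer: snow curtain were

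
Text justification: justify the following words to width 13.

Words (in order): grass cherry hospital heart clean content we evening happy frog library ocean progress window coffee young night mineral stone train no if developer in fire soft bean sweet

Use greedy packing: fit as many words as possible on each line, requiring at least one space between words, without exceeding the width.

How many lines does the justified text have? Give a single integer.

Answer: 15

Derivation:
Line 1: ['grass', 'cherry'] (min_width=12, slack=1)
Line 2: ['hospital'] (min_width=8, slack=5)
Line 3: ['heart', 'clean'] (min_width=11, slack=2)
Line 4: ['content', 'we'] (min_width=10, slack=3)
Line 5: ['evening', 'happy'] (min_width=13, slack=0)
Line 6: ['frog', 'library'] (min_width=12, slack=1)
Line 7: ['ocean'] (min_width=5, slack=8)
Line 8: ['progress'] (min_width=8, slack=5)
Line 9: ['window', 'coffee'] (min_width=13, slack=0)
Line 10: ['young', 'night'] (min_width=11, slack=2)
Line 11: ['mineral', 'stone'] (min_width=13, slack=0)
Line 12: ['train', 'no', 'if'] (min_width=11, slack=2)
Line 13: ['developer', 'in'] (min_width=12, slack=1)
Line 14: ['fire', 'soft'] (min_width=9, slack=4)
Line 15: ['bean', 'sweet'] (min_width=10, slack=3)
Total lines: 15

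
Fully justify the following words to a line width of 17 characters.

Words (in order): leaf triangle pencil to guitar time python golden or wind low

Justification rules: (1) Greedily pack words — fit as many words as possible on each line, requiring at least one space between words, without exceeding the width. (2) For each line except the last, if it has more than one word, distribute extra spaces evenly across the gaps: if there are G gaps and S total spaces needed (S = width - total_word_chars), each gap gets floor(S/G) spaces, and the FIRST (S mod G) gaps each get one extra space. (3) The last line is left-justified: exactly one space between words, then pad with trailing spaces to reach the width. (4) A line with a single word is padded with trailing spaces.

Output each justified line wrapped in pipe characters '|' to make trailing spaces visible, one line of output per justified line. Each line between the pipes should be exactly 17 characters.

Line 1: ['leaf', 'triangle'] (min_width=13, slack=4)
Line 2: ['pencil', 'to', 'guitar'] (min_width=16, slack=1)
Line 3: ['time', 'python'] (min_width=11, slack=6)
Line 4: ['golden', 'or', 'wind'] (min_width=14, slack=3)
Line 5: ['low'] (min_width=3, slack=14)

Answer: |leaf     triangle|
|pencil  to guitar|
|time       python|
|golden   or  wind|
|low              |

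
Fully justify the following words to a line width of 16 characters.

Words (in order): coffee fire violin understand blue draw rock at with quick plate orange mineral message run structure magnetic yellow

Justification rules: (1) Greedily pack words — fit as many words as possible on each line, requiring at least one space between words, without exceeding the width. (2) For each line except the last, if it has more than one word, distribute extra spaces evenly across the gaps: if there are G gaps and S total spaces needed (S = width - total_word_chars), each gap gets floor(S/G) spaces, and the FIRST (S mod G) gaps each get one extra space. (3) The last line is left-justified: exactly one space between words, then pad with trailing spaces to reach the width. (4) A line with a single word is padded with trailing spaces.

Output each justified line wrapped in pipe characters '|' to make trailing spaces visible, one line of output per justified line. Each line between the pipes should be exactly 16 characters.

Answer: |coffee      fire|
|violin          |
|understand  blue|
|draw   rock   at|
|with quick plate|
|orange   mineral|
|message      run|
|structure       |
|magnetic yellow |

Derivation:
Line 1: ['coffee', 'fire'] (min_width=11, slack=5)
Line 2: ['violin'] (min_width=6, slack=10)
Line 3: ['understand', 'blue'] (min_width=15, slack=1)
Line 4: ['draw', 'rock', 'at'] (min_width=12, slack=4)
Line 5: ['with', 'quick', 'plate'] (min_width=16, slack=0)
Line 6: ['orange', 'mineral'] (min_width=14, slack=2)
Line 7: ['message', 'run'] (min_width=11, slack=5)
Line 8: ['structure'] (min_width=9, slack=7)
Line 9: ['magnetic', 'yellow'] (min_width=15, slack=1)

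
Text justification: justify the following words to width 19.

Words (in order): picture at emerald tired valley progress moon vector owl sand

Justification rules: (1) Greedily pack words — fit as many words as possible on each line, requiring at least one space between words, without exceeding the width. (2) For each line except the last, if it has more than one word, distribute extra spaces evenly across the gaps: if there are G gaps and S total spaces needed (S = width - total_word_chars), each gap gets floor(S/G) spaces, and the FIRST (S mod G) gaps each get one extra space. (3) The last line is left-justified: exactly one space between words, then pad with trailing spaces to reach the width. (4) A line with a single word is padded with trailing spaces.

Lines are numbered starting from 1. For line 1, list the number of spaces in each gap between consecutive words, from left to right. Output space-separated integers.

Line 1: ['picture', 'at', 'emerald'] (min_width=18, slack=1)
Line 2: ['tired', 'valley'] (min_width=12, slack=7)
Line 3: ['progress', 'moon'] (min_width=13, slack=6)
Line 4: ['vector', 'owl', 'sand'] (min_width=15, slack=4)

Answer: 2 1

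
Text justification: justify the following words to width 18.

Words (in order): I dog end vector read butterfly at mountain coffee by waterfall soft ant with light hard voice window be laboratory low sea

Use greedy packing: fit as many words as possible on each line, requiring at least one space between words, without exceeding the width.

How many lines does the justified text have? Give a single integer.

Line 1: ['I', 'dog', 'end', 'vector'] (min_width=16, slack=2)
Line 2: ['read', 'butterfly', 'at'] (min_width=17, slack=1)
Line 3: ['mountain', 'coffee', 'by'] (min_width=18, slack=0)
Line 4: ['waterfall', 'soft', 'ant'] (min_width=18, slack=0)
Line 5: ['with', 'light', 'hard'] (min_width=15, slack=3)
Line 6: ['voice', 'window', 'be'] (min_width=15, slack=3)
Line 7: ['laboratory', 'low', 'sea'] (min_width=18, slack=0)
Total lines: 7

Answer: 7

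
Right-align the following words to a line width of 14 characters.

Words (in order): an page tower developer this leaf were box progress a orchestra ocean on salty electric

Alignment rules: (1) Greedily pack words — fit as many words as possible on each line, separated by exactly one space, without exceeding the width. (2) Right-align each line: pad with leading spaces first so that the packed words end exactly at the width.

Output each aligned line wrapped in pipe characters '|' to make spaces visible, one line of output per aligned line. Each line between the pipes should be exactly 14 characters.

Line 1: ['an', 'page', 'tower'] (min_width=13, slack=1)
Line 2: ['developer', 'this'] (min_width=14, slack=0)
Line 3: ['leaf', 'were', 'box'] (min_width=13, slack=1)
Line 4: ['progress', 'a'] (min_width=10, slack=4)
Line 5: ['orchestra'] (min_width=9, slack=5)
Line 6: ['ocean', 'on', 'salty'] (min_width=14, slack=0)
Line 7: ['electric'] (min_width=8, slack=6)

Answer: | an page tower|
|developer this|
| leaf were box|
|    progress a|
|     orchestra|
|ocean on salty|
|      electric|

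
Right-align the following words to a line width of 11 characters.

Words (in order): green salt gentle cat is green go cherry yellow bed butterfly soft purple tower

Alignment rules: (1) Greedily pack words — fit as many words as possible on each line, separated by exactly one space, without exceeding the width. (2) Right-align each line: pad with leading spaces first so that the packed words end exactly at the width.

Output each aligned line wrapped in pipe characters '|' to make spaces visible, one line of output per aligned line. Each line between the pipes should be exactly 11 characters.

Line 1: ['green', 'salt'] (min_width=10, slack=1)
Line 2: ['gentle', 'cat'] (min_width=10, slack=1)
Line 3: ['is', 'green', 'go'] (min_width=11, slack=0)
Line 4: ['cherry'] (min_width=6, slack=5)
Line 5: ['yellow', 'bed'] (min_width=10, slack=1)
Line 6: ['butterfly'] (min_width=9, slack=2)
Line 7: ['soft', 'purple'] (min_width=11, slack=0)
Line 8: ['tower'] (min_width=5, slack=6)

Answer: | green salt|
| gentle cat|
|is green go|
|     cherry|
| yellow bed|
|  butterfly|
|soft purple|
|      tower|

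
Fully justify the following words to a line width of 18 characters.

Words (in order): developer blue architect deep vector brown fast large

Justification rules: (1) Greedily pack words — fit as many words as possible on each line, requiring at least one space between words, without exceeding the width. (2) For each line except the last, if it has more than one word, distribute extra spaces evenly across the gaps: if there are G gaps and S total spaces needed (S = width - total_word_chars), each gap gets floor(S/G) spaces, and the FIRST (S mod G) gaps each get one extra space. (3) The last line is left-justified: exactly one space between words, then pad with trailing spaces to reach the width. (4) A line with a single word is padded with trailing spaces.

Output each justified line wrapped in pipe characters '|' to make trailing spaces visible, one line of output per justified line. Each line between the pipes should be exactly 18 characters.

Line 1: ['developer', 'blue'] (min_width=14, slack=4)
Line 2: ['architect', 'deep'] (min_width=14, slack=4)
Line 3: ['vector', 'brown', 'fast'] (min_width=17, slack=1)
Line 4: ['large'] (min_width=5, slack=13)

Answer: |developer     blue|
|architect     deep|
|vector  brown fast|
|large             |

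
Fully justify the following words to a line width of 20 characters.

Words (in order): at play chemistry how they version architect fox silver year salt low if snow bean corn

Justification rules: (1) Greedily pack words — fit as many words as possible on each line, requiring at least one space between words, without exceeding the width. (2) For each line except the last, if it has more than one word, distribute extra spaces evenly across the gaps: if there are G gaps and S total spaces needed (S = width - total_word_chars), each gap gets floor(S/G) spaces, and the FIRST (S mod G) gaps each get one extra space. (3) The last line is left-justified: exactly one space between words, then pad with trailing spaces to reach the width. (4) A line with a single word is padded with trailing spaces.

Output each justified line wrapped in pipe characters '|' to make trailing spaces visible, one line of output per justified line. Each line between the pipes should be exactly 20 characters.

Line 1: ['at', 'play', 'chemistry'] (min_width=17, slack=3)
Line 2: ['how', 'they', 'version'] (min_width=16, slack=4)
Line 3: ['architect', 'fox', 'silver'] (min_width=20, slack=0)
Line 4: ['year', 'salt', 'low', 'if'] (min_width=16, slack=4)
Line 5: ['snow', 'bean', 'corn'] (min_width=14, slack=6)

Answer: |at   play  chemistry|
|how   they   version|
|architect fox silver|
|year   salt  low  if|
|snow bean corn      |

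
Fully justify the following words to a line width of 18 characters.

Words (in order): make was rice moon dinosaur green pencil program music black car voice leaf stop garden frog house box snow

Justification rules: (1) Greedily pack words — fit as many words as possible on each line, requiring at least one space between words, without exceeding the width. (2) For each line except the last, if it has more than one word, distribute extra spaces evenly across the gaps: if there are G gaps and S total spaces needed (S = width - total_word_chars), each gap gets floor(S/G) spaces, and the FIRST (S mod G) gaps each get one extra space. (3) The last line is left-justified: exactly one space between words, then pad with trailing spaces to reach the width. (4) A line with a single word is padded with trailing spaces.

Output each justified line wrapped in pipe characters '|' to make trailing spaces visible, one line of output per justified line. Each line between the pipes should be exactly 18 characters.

Line 1: ['make', 'was', 'rice', 'moon'] (min_width=18, slack=0)
Line 2: ['dinosaur', 'green'] (min_width=14, slack=4)
Line 3: ['pencil', 'program'] (min_width=14, slack=4)
Line 4: ['music', 'black', 'car'] (min_width=15, slack=3)
Line 5: ['voice', 'leaf', 'stop'] (min_width=15, slack=3)
Line 6: ['garden', 'frog', 'house'] (min_width=17, slack=1)
Line 7: ['box', 'snow'] (min_width=8, slack=10)

Answer: |make was rice moon|
|dinosaur     green|
|pencil     program|
|music   black  car|
|voice   leaf  stop|
|garden  frog house|
|box snow          |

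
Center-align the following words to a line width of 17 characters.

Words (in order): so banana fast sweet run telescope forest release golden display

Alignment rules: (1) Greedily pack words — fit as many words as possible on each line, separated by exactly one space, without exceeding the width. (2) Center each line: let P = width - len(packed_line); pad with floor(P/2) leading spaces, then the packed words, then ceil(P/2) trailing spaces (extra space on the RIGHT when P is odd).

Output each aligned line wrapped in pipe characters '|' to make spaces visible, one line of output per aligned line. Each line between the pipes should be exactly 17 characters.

Answer: | so banana fast  |
|    sweet run    |
|telescope forest |
| release golden  |
|     display     |

Derivation:
Line 1: ['so', 'banana', 'fast'] (min_width=14, slack=3)
Line 2: ['sweet', 'run'] (min_width=9, slack=8)
Line 3: ['telescope', 'forest'] (min_width=16, slack=1)
Line 4: ['release', 'golden'] (min_width=14, slack=3)
Line 5: ['display'] (min_width=7, slack=10)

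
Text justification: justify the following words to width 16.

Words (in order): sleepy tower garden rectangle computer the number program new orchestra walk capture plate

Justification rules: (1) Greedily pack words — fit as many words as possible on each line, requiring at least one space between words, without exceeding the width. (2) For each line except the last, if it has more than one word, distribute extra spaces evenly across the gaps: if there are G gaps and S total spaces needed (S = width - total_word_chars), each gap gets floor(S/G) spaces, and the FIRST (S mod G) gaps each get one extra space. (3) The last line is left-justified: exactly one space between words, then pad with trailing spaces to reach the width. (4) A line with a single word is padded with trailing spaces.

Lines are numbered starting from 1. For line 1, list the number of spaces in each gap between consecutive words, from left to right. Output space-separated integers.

Answer: 5

Derivation:
Line 1: ['sleepy', 'tower'] (min_width=12, slack=4)
Line 2: ['garden', 'rectangle'] (min_width=16, slack=0)
Line 3: ['computer', 'the'] (min_width=12, slack=4)
Line 4: ['number', 'program'] (min_width=14, slack=2)
Line 5: ['new', 'orchestra'] (min_width=13, slack=3)
Line 6: ['walk', 'capture'] (min_width=12, slack=4)
Line 7: ['plate'] (min_width=5, slack=11)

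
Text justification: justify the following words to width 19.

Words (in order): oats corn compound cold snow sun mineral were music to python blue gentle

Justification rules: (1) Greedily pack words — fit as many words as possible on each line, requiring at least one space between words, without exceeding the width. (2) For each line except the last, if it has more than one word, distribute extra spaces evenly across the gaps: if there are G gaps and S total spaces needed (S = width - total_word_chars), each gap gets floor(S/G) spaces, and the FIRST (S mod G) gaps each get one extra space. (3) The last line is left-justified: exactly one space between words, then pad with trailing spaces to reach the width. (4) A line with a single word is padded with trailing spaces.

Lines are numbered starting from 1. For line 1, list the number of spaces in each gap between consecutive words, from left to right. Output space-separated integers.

Line 1: ['oats', 'corn', 'compound'] (min_width=18, slack=1)
Line 2: ['cold', 'snow', 'sun'] (min_width=13, slack=6)
Line 3: ['mineral', 'were', 'music'] (min_width=18, slack=1)
Line 4: ['to', 'python', 'blue'] (min_width=14, slack=5)
Line 5: ['gentle'] (min_width=6, slack=13)

Answer: 2 1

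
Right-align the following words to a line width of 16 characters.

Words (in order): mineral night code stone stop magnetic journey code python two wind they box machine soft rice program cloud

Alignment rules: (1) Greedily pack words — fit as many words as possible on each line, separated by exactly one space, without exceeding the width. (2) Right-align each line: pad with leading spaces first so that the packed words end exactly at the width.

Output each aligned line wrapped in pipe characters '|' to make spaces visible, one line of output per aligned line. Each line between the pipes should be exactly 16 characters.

Line 1: ['mineral', 'night'] (min_width=13, slack=3)
Line 2: ['code', 'stone', 'stop'] (min_width=15, slack=1)
Line 3: ['magnetic', 'journey'] (min_width=16, slack=0)
Line 4: ['code', 'python', 'two'] (min_width=15, slack=1)
Line 5: ['wind', 'they', 'box'] (min_width=13, slack=3)
Line 6: ['machine', 'soft'] (min_width=12, slack=4)
Line 7: ['rice', 'program'] (min_width=12, slack=4)
Line 8: ['cloud'] (min_width=5, slack=11)

Answer: |   mineral night|
| code stone stop|
|magnetic journey|
| code python two|
|   wind they box|
|    machine soft|
|    rice program|
|           cloud|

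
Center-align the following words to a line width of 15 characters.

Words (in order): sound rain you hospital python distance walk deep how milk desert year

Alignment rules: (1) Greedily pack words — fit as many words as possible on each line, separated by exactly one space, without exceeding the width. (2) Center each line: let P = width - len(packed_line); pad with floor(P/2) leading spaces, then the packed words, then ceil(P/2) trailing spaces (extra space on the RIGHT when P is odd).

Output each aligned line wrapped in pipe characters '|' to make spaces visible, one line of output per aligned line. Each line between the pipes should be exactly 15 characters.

Answer: |sound rain you |
|hospital python|
| distance walk |
| deep how milk |
|  desert year  |

Derivation:
Line 1: ['sound', 'rain', 'you'] (min_width=14, slack=1)
Line 2: ['hospital', 'python'] (min_width=15, slack=0)
Line 3: ['distance', 'walk'] (min_width=13, slack=2)
Line 4: ['deep', 'how', 'milk'] (min_width=13, slack=2)
Line 5: ['desert', 'year'] (min_width=11, slack=4)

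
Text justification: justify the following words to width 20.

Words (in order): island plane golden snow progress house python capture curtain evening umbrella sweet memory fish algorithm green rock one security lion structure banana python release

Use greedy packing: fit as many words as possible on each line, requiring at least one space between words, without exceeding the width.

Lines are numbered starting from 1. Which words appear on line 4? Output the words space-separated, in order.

Line 1: ['island', 'plane', 'golden'] (min_width=19, slack=1)
Line 2: ['snow', 'progress', 'house'] (min_width=19, slack=1)
Line 3: ['python', 'capture'] (min_width=14, slack=6)
Line 4: ['curtain', 'evening'] (min_width=15, slack=5)
Line 5: ['umbrella', 'sweet'] (min_width=14, slack=6)
Line 6: ['memory', 'fish'] (min_width=11, slack=9)
Line 7: ['algorithm', 'green', 'rock'] (min_width=20, slack=0)
Line 8: ['one', 'security', 'lion'] (min_width=17, slack=3)
Line 9: ['structure', 'banana'] (min_width=16, slack=4)
Line 10: ['python', 'release'] (min_width=14, slack=6)

Answer: curtain evening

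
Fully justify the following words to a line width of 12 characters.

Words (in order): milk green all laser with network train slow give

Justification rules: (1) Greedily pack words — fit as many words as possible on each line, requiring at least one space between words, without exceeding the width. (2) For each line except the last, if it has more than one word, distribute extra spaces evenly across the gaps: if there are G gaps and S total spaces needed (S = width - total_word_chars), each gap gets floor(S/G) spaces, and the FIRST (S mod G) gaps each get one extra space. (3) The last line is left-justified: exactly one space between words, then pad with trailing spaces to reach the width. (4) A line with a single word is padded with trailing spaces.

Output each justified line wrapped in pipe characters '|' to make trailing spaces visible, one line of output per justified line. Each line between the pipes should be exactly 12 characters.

Line 1: ['milk', 'green'] (min_width=10, slack=2)
Line 2: ['all', 'laser'] (min_width=9, slack=3)
Line 3: ['with', 'network'] (min_width=12, slack=0)
Line 4: ['train', 'slow'] (min_width=10, slack=2)
Line 5: ['give'] (min_width=4, slack=8)

Answer: |milk   green|
|all    laser|
|with network|
|train   slow|
|give        |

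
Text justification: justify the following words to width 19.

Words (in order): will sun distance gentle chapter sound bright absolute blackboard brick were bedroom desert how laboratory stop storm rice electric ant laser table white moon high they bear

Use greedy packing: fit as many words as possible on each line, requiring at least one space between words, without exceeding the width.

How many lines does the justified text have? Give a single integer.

Line 1: ['will', 'sun', 'distance'] (min_width=17, slack=2)
Line 2: ['gentle', 'chapter'] (min_width=14, slack=5)
Line 3: ['sound', 'bright'] (min_width=12, slack=7)
Line 4: ['absolute', 'blackboard'] (min_width=19, slack=0)
Line 5: ['brick', 'were', 'bedroom'] (min_width=18, slack=1)
Line 6: ['desert', 'how'] (min_width=10, slack=9)
Line 7: ['laboratory', 'stop'] (min_width=15, slack=4)
Line 8: ['storm', 'rice', 'electric'] (min_width=19, slack=0)
Line 9: ['ant', 'laser', 'table'] (min_width=15, slack=4)
Line 10: ['white', 'moon', 'high'] (min_width=15, slack=4)
Line 11: ['they', 'bear'] (min_width=9, slack=10)
Total lines: 11

Answer: 11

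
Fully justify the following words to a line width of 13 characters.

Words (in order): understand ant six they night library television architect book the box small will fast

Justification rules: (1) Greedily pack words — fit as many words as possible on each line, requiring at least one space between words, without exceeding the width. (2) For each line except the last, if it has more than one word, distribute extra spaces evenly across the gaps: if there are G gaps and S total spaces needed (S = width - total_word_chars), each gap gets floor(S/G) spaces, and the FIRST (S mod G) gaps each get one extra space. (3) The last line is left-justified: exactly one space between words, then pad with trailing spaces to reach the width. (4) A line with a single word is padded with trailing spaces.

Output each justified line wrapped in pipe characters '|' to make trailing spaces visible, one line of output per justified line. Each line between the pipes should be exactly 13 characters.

Line 1: ['understand'] (min_width=10, slack=3)
Line 2: ['ant', 'six', 'they'] (min_width=12, slack=1)
Line 3: ['night', 'library'] (min_width=13, slack=0)
Line 4: ['television'] (min_width=10, slack=3)
Line 5: ['architect'] (min_width=9, slack=4)
Line 6: ['book', 'the', 'box'] (min_width=12, slack=1)
Line 7: ['small', 'will'] (min_width=10, slack=3)
Line 8: ['fast'] (min_width=4, slack=9)

Answer: |understand   |
|ant  six they|
|night library|
|television   |
|architect    |
|book  the box|
|small    will|
|fast         |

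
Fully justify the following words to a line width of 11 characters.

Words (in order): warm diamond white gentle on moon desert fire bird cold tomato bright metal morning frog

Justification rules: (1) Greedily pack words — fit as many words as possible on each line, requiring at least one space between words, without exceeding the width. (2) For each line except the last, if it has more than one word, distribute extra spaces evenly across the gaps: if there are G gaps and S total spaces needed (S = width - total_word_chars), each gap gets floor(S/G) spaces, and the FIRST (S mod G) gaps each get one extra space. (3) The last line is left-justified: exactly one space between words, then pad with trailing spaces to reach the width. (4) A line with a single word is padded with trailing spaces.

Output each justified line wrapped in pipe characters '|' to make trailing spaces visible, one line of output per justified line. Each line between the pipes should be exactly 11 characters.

Line 1: ['warm'] (min_width=4, slack=7)
Line 2: ['diamond'] (min_width=7, slack=4)
Line 3: ['white'] (min_width=5, slack=6)
Line 4: ['gentle', 'on'] (min_width=9, slack=2)
Line 5: ['moon', 'desert'] (min_width=11, slack=0)
Line 6: ['fire', 'bird'] (min_width=9, slack=2)
Line 7: ['cold', 'tomato'] (min_width=11, slack=0)
Line 8: ['bright'] (min_width=6, slack=5)
Line 9: ['metal'] (min_width=5, slack=6)
Line 10: ['morning'] (min_width=7, slack=4)
Line 11: ['frog'] (min_width=4, slack=7)

Answer: |warm       |
|diamond    |
|white      |
|gentle   on|
|moon desert|
|fire   bird|
|cold tomato|
|bright     |
|metal      |
|morning    |
|frog       |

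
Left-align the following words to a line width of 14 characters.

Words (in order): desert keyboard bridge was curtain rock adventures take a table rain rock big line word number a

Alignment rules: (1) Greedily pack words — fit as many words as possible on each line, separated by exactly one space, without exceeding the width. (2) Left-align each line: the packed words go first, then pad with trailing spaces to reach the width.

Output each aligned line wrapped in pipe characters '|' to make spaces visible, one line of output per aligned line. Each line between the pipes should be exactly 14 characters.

Answer: |desert        |
|keyboard      |
|bridge was    |
|curtain rock  |
|adventures    |
|take a table  |
|rain rock big |
|line word     |
|number a      |

Derivation:
Line 1: ['desert'] (min_width=6, slack=8)
Line 2: ['keyboard'] (min_width=8, slack=6)
Line 3: ['bridge', 'was'] (min_width=10, slack=4)
Line 4: ['curtain', 'rock'] (min_width=12, slack=2)
Line 5: ['adventures'] (min_width=10, slack=4)
Line 6: ['take', 'a', 'table'] (min_width=12, slack=2)
Line 7: ['rain', 'rock', 'big'] (min_width=13, slack=1)
Line 8: ['line', 'word'] (min_width=9, slack=5)
Line 9: ['number', 'a'] (min_width=8, slack=6)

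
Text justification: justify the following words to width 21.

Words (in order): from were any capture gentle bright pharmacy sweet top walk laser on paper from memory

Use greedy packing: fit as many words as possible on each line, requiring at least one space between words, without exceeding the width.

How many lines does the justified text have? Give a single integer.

Answer: 5

Derivation:
Line 1: ['from', 'were', 'any', 'capture'] (min_width=21, slack=0)
Line 2: ['gentle', 'bright'] (min_width=13, slack=8)
Line 3: ['pharmacy', 'sweet', 'top'] (min_width=18, slack=3)
Line 4: ['walk', 'laser', 'on', 'paper'] (min_width=19, slack=2)
Line 5: ['from', 'memory'] (min_width=11, slack=10)
Total lines: 5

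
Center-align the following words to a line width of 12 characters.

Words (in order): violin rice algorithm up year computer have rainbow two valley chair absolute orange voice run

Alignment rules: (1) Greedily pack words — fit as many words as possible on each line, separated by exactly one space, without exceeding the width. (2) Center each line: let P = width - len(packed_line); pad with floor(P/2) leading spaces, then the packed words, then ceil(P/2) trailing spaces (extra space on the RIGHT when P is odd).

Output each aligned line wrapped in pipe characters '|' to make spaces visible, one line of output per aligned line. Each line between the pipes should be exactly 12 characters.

Answer: |violin rice |
|algorithm up|
|    year    |
|  computer  |
|have rainbow|
| two valley |
|   chair    |
|  absolute  |
|orange voice|
|    run     |

Derivation:
Line 1: ['violin', 'rice'] (min_width=11, slack=1)
Line 2: ['algorithm', 'up'] (min_width=12, slack=0)
Line 3: ['year'] (min_width=4, slack=8)
Line 4: ['computer'] (min_width=8, slack=4)
Line 5: ['have', 'rainbow'] (min_width=12, slack=0)
Line 6: ['two', 'valley'] (min_width=10, slack=2)
Line 7: ['chair'] (min_width=5, slack=7)
Line 8: ['absolute'] (min_width=8, slack=4)
Line 9: ['orange', 'voice'] (min_width=12, slack=0)
Line 10: ['run'] (min_width=3, slack=9)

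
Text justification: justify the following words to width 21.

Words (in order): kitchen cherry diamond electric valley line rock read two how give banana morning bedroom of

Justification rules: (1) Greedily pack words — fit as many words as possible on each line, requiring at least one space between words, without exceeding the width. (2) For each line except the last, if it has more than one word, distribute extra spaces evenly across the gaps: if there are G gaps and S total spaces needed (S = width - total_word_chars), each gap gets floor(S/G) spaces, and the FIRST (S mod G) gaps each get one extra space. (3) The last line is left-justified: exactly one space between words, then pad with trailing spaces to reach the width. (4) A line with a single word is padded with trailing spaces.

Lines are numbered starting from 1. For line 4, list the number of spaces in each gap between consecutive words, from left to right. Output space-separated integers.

Answer: 2 2 1

Derivation:
Line 1: ['kitchen', 'cherry'] (min_width=14, slack=7)
Line 2: ['diamond', 'electric'] (min_width=16, slack=5)
Line 3: ['valley', 'line', 'rock', 'read'] (min_width=21, slack=0)
Line 4: ['two', 'how', 'give', 'banana'] (min_width=19, slack=2)
Line 5: ['morning', 'bedroom', 'of'] (min_width=18, slack=3)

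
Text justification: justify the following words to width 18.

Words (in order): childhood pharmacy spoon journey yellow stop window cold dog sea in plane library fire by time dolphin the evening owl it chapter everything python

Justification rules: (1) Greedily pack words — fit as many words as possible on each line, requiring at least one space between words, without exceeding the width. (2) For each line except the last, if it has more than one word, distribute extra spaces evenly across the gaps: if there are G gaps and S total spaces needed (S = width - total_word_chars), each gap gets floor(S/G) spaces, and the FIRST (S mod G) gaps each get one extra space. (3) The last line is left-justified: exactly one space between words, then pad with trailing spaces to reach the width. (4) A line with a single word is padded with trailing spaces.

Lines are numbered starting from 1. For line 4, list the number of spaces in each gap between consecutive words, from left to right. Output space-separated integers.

Answer: 2 2 2

Derivation:
Line 1: ['childhood', 'pharmacy'] (min_width=18, slack=0)
Line 2: ['spoon', 'journey'] (min_width=13, slack=5)
Line 3: ['yellow', 'stop', 'window'] (min_width=18, slack=0)
Line 4: ['cold', 'dog', 'sea', 'in'] (min_width=15, slack=3)
Line 5: ['plane', 'library', 'fire'] (min_width=18, slack=0)
Line 6: ['by', 'time', 'dolphin'] (min_width=15, slack=3)
Line 7: ['the', 'evening', 'owl', 'it'] (min_width=18, slack=0)
Line 8: ['chapter', 'everything'] (min_width=18, slack=0)
Line 9: ['python'] (min_width=6, slack=12)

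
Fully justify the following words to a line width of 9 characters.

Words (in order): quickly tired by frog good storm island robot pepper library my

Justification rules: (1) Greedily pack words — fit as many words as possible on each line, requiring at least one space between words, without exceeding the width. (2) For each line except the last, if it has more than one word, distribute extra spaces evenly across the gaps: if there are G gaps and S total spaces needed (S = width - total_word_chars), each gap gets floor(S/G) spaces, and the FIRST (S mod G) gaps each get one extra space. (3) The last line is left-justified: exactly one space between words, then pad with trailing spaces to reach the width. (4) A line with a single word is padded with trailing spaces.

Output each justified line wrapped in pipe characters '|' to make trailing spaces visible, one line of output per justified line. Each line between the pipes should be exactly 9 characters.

Answer: |quickly  |
|tired  by|
|frog good|
|storm    |
|island   |
|robot    |
|pepper   |
|library  |
|my       |

Derivation:
Line 1: ['quickly'] (min_width=7, slack=2)
Line 2: ['tired', 'by'] (min_width=8, slack=1)
Line 3: ['frog', 'good'] (min_width=9, slack=0)
Line 4: ['storm'] (min_width=5, slack=4)
Line 5: ['island'] (min_width=6, slack=3)
Line 6: ['robot'] (min_width=5, slack=4)
Line 7: ['pepper'] (min_width=6, slack=3)
Line 8: ['library'] (min_width=7, slack=2)
Line 9: ['my'] (min_width=2, slack=7)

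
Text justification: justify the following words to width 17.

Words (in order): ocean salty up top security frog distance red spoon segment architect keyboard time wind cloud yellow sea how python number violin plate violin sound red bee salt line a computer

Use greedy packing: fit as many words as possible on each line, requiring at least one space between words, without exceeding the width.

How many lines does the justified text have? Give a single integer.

Line 1: ['ocean', 'salty', 'up'] (min_width=14, slack=3)
Line 2: ['top', 'security', 'frog'] (min_width=17, slack=0)
Line 3: ['distance', 'red'] (min_width=12, slack=5)
Line 4: ['spoon', 'segment'] (min_width=13, slack=4)
Line 5: ['architect'] (min_width=9, slack=8)
Line 6: ['keyboard', 'time'] (min_width=13, slack=4)
Line 7: ['wind', 'cloud', 'yellow'] (min_width=17, slack=0)
Line 8: ['sea', 'how', 'python'] (min_width=14, slack=3)
Line 9: ['number', 'violin'] (min_width=13, slack=4)
Line 10: ['plate', 'violin'] (min_width=12, slack=5)
Line 11: ['sound', 'red', 'bee'] (min_width=13, slack=4)
Line 12: ['salt', 'line', 'a'] (min_width=11, slack=6)
Line 13: ['computer'] (min_width=8, slack=9)
Total lines: 13

Answer: 13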